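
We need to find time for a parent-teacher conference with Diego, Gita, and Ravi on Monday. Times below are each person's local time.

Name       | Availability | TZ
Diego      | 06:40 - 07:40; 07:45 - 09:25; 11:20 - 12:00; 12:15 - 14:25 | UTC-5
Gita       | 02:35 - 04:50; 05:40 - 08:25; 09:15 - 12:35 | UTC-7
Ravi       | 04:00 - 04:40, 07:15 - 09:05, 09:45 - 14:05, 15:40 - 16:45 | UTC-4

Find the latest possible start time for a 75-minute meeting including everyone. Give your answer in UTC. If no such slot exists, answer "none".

none

Diego in UTC: 11:40-12:40, 12:45-14:25, 16:20-17:00, 17:15-19:25 (add 5h to convert from UTC-5).
Gita in UTC: 09:35-11:50, 12:40-15:25, 16:15-19:35 (add 7h to convert from UTC-7).
Ravi in UTC: 08:00-08:40, 11:15-13:05, 13:45-18:05, 19:40-20:45 (add 4h to convert from UTC-4).
Diego ∩ Gita: 11:40-11:50, 12:45-14:25, 16:20-17:00, 17:15-19:25.
Diego ∩ Gita ∩ Ravi: 11:40-11:50, 12:45-13:05, 13:45-14:25, 16:20-17:00, 17:15-18:05.
So the common availability across everyone is 11:40-11:50, 12:45-13:05, 13:45-14:25, 16:20-17:00, 17:15-18:05.
No common window is at least 75 minutes long.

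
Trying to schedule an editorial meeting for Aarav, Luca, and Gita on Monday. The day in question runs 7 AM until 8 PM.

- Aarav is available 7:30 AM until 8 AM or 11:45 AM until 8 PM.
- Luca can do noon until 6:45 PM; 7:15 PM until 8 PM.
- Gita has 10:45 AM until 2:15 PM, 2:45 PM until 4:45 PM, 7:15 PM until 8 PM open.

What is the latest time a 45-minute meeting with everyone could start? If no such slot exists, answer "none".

Aarav ∩ Luca: 12:00-18:45, 19:15-20:00.
Aarav ∩ Luca ∩ Gita: 12:00-14:15, 14:45-16:45, 19:15-20:00.
The last common window of at least 45 minutes is 19:15-20:00; a 45-minute meeting can start as late as 19:15 and still end by 20:00.

19:15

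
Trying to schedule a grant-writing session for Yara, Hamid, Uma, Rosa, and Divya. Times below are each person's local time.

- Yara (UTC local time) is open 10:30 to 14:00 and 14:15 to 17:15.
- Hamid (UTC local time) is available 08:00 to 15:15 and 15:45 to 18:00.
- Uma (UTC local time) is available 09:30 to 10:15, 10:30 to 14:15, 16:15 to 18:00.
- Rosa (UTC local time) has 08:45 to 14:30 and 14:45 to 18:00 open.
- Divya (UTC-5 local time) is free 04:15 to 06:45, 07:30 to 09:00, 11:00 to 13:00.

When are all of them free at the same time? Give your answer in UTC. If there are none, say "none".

10:30-11:45, 12:30-14:00, 16:15-17:15

Yara in UTC: 10:30-14:00, 14:15-17:15.
Hamid in UTC: 08:00-15:15, 15:45-18:00.
Uma in UTC: 09:30-10:15, 10:30-14:15, 16:15-18:00.
Rosa in UTC: 08:45-14:30, 14:45-18:00.
Divya in UTC: 09:15-11:45, 12:30-14:00, 16:00-18:00 (add 5h to convert from UTC-5).
Yara ∩ Hamid: 10:30-14:00, 14:15-15:15, 15:45-17:15.
Yara ∩ Hamid ∩ Uma: 10:30-14:00, 16:15-17:15.
Yara ∩ Hamid ∩ Uma ∩ Rosa: 10:30-14:00, 16:15-17:15.
Yara ∩ Hamid ∩ Uma ∩ Rosa ∩ Divya: 10:30-11:45, 12:30-14:00, 16:15-17:15.
So the common availability across everyone is 10:30-11:45, 12:30-14:00, 16:15-17:15.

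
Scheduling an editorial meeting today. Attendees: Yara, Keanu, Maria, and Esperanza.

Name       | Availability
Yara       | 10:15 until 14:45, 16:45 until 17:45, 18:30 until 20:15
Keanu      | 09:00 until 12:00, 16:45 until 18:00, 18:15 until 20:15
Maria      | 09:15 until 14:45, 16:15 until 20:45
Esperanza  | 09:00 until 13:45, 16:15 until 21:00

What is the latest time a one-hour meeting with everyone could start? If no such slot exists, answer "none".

19:15

Yara ∩ Keanu: 10:15-12:00, 16:45-17:45, 18:30-20:15.
Yara ∩ Keanu ∩ Maria: 10:15-12:00, 16:45-17:45, 18:30-20:15.
Yara ∩ Keanu ∩ Maria ∩ Esperanza: 10:15-12:00, 16:45-17:45, 18:30-20:15.
The last common window of at least 60 minutes is 18:30-20:15; a 60-minute meeting can start as late as 19:15 and still end by 20:15.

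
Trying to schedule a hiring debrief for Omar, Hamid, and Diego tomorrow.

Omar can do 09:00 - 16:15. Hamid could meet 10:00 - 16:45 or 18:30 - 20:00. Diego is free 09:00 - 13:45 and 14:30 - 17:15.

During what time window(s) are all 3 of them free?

Omar ∩ Hamid: 10:00-16:15.
Omar ∩ Hamid ∩ Diego: 10:00-13:45, 14:30-16:15.

10:00-13:45, 14:30-16:15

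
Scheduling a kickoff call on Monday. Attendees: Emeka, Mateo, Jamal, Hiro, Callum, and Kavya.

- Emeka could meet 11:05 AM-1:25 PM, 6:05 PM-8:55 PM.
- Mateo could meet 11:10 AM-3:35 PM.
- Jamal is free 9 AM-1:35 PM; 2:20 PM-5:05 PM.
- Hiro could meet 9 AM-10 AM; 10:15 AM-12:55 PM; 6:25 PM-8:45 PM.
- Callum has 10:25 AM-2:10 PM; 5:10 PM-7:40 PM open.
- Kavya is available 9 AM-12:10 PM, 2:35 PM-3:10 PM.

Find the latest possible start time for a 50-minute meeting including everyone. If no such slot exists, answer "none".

11:20

Emeka ∩ Mateo: 11:10-13:25.
Emeka ∩ Mateo ∩ Jamal: 11:10-13:25.
Emeka ∩ Mateo ∩ Jamal ∩ Hiro: 11:10-12:55.
Emeka ∩ Mateo ∩ Jamal ∩ Hiro ∩ Callum: 11:10-12:55.
Emeka ∩ Mateo ∩ Jamal ∩ Hiro ∩ Callum ∩ Kavya: 11:10-12:10.
The last common window of at least 50 minutes is 11:10-12:10; a 50-minute meeting can start as late as 11:20 and still end by 12:10.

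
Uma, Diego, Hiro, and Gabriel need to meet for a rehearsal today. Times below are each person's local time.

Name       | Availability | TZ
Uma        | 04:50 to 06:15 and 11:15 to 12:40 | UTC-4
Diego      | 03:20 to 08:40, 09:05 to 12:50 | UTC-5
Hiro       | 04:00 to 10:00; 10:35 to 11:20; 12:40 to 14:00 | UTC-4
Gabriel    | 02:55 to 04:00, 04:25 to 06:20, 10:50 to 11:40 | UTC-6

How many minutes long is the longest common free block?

Uma in UTC: 08:50-10:15, 15:15-16:40 (add 4h to convert from UTC-4).
Diego in UTC: 08:20-13:40, 14:05-17:50 (add 5h to convert from UTC-5).
Hiro in UTC: 08:00-14:00, 14:35-15:20, 16:40-18:00 (add 4h to convert from UTC-4).
Gabriel in UTC: 08:55-10:00, 10:25-12:20, 16:50-17:40 (add 6h to convert from UTC-6).
Uma ∩ Diego: 08:50-10:15, 15:15-16:40.
Uma ∩ Diego ∩ Hiro: 08:50-10:15, 15:15-15:20.
Uma ∩ Diego ∩ Hiro ∩ Gabriel: 08:55-10:00.
So the common availability across everyone is 08:55-10:00.
The longest is 08:55-10:00 at 65 minutes.

65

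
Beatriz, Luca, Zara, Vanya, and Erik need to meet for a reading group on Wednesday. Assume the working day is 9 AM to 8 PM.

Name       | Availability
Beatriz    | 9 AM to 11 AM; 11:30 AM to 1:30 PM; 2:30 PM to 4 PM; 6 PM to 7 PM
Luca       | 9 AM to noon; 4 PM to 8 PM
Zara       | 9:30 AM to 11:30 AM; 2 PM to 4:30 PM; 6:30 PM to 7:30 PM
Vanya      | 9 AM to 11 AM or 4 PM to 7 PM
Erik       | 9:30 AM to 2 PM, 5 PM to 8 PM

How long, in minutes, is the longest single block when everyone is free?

Beatriz ∩ Luca: 09:00-11:00, 11:30-12:00, 18:00-19:00.
Beatriz ∩ Luca ∩ Zara: 09:30-11:00, 18:30-19:00.
Beatriz ∩ Luca ∩ Zara ∩ Vanya: 09:30-11:00, 18:30-19:00.
Beatriz ∩ Luca ∩ Zara ∩ Vanya ∩ Erik: 09:30-11:00, 18:30-19:00.
Those are the intersection windows.
The longest is 09:30-11:00 at 90 minutes.

90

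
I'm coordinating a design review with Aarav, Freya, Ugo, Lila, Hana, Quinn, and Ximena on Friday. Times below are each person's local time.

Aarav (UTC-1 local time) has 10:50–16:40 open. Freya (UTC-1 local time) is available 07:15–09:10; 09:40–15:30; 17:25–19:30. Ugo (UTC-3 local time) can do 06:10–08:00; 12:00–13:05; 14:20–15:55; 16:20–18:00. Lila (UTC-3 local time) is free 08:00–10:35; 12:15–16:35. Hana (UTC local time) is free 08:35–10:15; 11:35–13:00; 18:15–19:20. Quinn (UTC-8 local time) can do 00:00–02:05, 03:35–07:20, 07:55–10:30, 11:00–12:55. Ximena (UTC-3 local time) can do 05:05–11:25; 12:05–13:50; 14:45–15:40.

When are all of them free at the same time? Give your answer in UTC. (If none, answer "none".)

none

Aarav in UTC: 11:50-17:40 (add 1h to convert from UTC-1).
Freya in UTC: 08:15-10:10, 10:40-16:30, 18:25-20:30 (add 1h to convert from UTC-1).
Ugo in UTC: 09:10-11:00, 15:00-16:05, 17:20-18:55, 19:20-21:00 (add 3h to convert from UTC-3).
Lila in UTC: 11:00-13:35, 15:15-19:35 (add 3h to convert from UTC-3).
Hana in UTC: 08:35-10:15, 11:35-13:00, 18:15-19:20.
Quinn in UTC: 08:00-10:05, 11:35-15:20, 15:55-18:30, 19:00-20:55 (add 8h to convert from UTC-8).
Ximena in UTC: 08:05-14:25, 15:05-16:50, 17:45-18:40 (add 3h to convert from UTC-3).
Aarav ∩ Freya: 11:50-16:30.
Aarav ∩ Freya ∩ Ugo: 15:00-16:05.
Aarav ∩ Freya ∩ Ugo ∩ Lila: 15:15-16:05.
Aarav ∩ Freya ∩ Ugo ∩ Lila ∩ Hana: ∅.
Aarav ∩ Freya ∩ Ugo ∩ Lila ∩ Hana ∩ Quinn: ∅.
Aarav ∩ Freya ∩ Ugo ∩ Lila ∩ Hana ∩ Quinn ∩ Ximena: ∅.
There is no time when everyone is free.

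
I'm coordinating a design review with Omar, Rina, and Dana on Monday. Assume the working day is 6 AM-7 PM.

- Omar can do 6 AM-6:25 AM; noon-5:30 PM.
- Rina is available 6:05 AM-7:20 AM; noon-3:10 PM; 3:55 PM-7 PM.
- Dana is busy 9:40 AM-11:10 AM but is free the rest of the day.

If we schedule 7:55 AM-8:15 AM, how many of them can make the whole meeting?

Omar free: 06:00-06:25, 12:00-17:30.
Rina free: 06:05-07:20, 12:00-15:10, 15:55-19:00.
Dana free: 06:00-09:40, 11:10-19:00 (invert busy blocks within the working day).
Dana can make the full 07:55-08:15 slot — that's 1.

1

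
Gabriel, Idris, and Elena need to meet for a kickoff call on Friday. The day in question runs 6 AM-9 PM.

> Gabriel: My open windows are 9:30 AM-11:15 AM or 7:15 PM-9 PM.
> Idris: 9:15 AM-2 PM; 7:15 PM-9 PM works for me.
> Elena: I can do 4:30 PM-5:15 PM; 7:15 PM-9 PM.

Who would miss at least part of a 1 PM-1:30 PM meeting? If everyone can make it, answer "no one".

Gabriel: not fully free for 13:00-13:30. Idris: free for 13:00-13:30. Elena: not fully free for 13:00-13:30.

Elena, Gabriel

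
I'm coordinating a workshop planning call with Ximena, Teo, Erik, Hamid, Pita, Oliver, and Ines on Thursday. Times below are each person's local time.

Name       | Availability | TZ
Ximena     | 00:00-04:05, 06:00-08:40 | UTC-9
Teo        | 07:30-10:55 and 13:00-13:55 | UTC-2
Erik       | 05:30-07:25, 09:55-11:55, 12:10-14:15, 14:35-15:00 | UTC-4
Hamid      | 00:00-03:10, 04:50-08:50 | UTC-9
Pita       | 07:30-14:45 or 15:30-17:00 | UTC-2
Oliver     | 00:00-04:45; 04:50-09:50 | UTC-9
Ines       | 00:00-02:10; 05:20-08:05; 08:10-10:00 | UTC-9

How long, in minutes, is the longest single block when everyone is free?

Ximena in UTC: 09:00-13:05, 15:00-17:40 (add 9h to convert from UTC-9).
Teo in UTC: 09:30-12:55, 15:00-15:55 (add 2h to convert from UTC-2).
Erik in UTC: 09:30-11:25, 13:55-15:55, 16:10-18:15, 18:35-19:00 (add 4h to convert from UTC-4).
Hamid in UTC: 09:00-12:10, 13:50-17:50 (add 9h to convert from UTC-9).
Pita in UTC: 09:30-16:45, 17:30-19:00 (add 2h to convert from UTC-2).
Oliver in UTC: 09:00-13:45, 13:50-18:50 (add 9h to convert from UTC-9).
Ines in UTC: 09:00-11:10, 14:20-17:05, 17:10-19:00 (add 9h to convert from UTC-9).
Ximena ∩ Teo: 09:30-12:55, 15:00-15:55.
Ximena ∩ Teo ∩ Erik: 09:30-11:25, 15:00-15:55.
Ximena ∩ Teo ∩ Erik ∩ Hamid: 09:30-11:25, 15:00-15:55.
Ximena ∩ Teo ∩ Erik ∩ Hamid ∩ Pita: 09:30-11:25, 15:00-15:55.
Ximena ∩ Teo ∩ Erik ∩ Hamid ∩ Pita ∩ Oliver: 09:30-11:25, 15:00-15:55.
Ximena ∩ Teo ∩ Erik ∩ Hamid ∩ Pita ∩ Oliver ∩ Ines: 09:30-11:10, 15:00-15:55.
The longest is 09:30-11:10 at 100 minutes.

100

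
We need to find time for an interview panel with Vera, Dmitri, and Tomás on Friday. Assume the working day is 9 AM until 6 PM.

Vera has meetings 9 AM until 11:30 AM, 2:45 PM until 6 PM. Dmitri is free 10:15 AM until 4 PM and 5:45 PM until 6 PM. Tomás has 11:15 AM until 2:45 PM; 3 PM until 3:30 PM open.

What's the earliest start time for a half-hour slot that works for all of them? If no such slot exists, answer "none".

Vera free: 11:30-14:45 (invert busy blocks within the working day).
Dmitri free: 10:15-16:00, 17:45-18:00.
Tomás free: 11:15-14:45, 15:00-15:30.
Vera ∩ Dmitri: 11:30-14:45.
Vera ∩ Dmitri ∩ Tomás: 11:30-14:45.
The first common window of at least 30 minutes is 11:30-14:45, so the earliest start is 11:30.

11:30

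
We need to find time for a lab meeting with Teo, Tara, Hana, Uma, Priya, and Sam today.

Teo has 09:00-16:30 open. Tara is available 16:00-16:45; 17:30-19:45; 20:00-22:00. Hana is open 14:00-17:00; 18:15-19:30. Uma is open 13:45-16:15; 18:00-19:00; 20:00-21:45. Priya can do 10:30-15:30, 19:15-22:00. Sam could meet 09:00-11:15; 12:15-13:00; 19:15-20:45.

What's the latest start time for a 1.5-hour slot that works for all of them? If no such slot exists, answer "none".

none

Teo ∩ Tara: 16:00-16:30.
Teo ∩ Tara ∩ Hana: 16:00-16:30.
Teo ∩ Tara ∩ Hana ∩ Uma: 16:00-16:15.
Teo ∩ Tara ∩ Hana ∩ Uma ∩ Priya: ∅.
Teo ∩ Tara ∩ Hana ∩ Uma ∩ Priya ∩ Sam: ∅.
There is no time when everyone is free.
No common window is at least 90 minutes long.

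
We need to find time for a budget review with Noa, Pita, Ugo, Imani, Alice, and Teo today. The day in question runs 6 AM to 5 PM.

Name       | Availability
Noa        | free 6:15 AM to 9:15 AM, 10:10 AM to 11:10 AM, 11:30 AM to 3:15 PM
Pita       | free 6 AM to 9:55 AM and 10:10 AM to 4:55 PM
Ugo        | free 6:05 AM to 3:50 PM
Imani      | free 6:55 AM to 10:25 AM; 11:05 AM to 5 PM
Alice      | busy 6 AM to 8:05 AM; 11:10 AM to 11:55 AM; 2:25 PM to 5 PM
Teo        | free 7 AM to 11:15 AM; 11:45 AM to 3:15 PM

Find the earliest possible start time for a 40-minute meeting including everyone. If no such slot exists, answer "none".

Noa free: 06:15-09:15, 10:10-11:10, 11:30-15:15.
Pita free: 06:00-09:55, 10:10-16:55.
Ugo free: 06:05-15:50.
Imani free: 06:55-10:25, 11:05-17:00.
Alice free: 08:05-11:10, 11:55-14:25 (invert busy blocks within the working day).
Teo free: 07:00-11:15, 11:45-15:15.
Noa ∩ Pita: 06:15-09:15, 10:10-11:10, 11:30-15:15.
Noa ∩ Pita ∩ Ugo: 06:15-09:15, 10:10-11:10, 11:30-15:15.
Noa ∩ Pita ∩ Ugo ∩ Imani: 06:55-09:15, 10:10-10:25, 11:05-11:10, 11:30-15:15.
Noa ∩ Pita ∩ Ugo ∩ Imani ∩ Alice: 08:05-09:15, 10:10-10:25, 11:05-11:10, 11:55-14:25.
Noa ∩ Pita ∩ Ugo ∩ Imani ∩ Alice ∩ Teo: 08:05-09:15, 10:10-10:25, 11:05-11:10, 11:55-14:25.
The first common window of at least 40 minutes is 08:05-09:15, so the earliest start is 08:05.

08:05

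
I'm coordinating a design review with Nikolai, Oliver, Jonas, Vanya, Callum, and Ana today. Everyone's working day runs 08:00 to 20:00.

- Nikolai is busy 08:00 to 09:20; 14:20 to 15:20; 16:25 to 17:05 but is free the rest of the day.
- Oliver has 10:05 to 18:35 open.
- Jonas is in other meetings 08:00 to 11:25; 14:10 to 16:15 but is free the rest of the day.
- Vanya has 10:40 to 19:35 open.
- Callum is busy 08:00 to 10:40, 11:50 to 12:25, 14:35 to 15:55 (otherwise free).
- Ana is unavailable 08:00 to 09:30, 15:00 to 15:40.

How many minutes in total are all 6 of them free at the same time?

Nikolai free: 09:20-14:20, 15:20-16:25, 17:05-20:00 (invert busy blocks within the working day).
Oliver free: 10:05-18:35.
Jonas free: 11:25-14:10, 16:15-20:00 (invert busy blocks within the working day).
Vanya free: 10:40-19:35.
Callum free: 10:40-11:50, 12:25-14:35, 15:55-20:00 (invert busy blocks within the working day).
Ana free: 09:30-15:00, 15:40-20:00 (invert busy blocks within the working day).
Nikolai ∩ Oliver: 10:05-14:20, 15:20-16:25, 17:05-18:35.
Nikolai ∩ Oliver ∩ Jonas: 11:25-14:10, 16:15-16:25, 17:05-18:35.
Nikolai ∩ Oliver ∩ Jonas ∩ Vanya: 11:25-14:10, 16:15-16:25, 17:05-18:35.
Nikolai ∩ Oliver ∩ Jonas ∩ Vanya ∩ Callum: 11:25-11:50, 12:25-14:10, 16:15-16:25, 17:05-18:35.
Nikolai ∩ Oliver ∩ Jonas ∩ Vanya ∩ Callum ∩ Ana: 11:25-11:50, 12:25-14:10, 16:15-16:25, 17:05-18:35.
Summing the common windows: 25 + 105 + 10 + 90 = 230 minutes.

230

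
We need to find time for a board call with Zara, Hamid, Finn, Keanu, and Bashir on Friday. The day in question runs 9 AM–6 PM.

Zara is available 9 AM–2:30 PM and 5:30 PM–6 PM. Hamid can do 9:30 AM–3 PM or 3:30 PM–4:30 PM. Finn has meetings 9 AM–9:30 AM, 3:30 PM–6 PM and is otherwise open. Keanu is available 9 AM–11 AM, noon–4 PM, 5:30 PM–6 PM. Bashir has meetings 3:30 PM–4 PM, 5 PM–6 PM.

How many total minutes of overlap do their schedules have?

240

Zara free: 09:00-14:30, 17:30-18:00.
Hamid free: 09:30-15:00, 15:30-16:30.
Finn free: 09:30-15:30 (invert busy blocks within the working day).
Keanu free: 09:00-11:00, 12:00-16:00, 17:30-18:00.
Bashir free: 09:00-15:30, 16:00-17:00 (invert busy blocks within the working day).
Zara ∩ Hamid: 09:30-14:30.
Zara ∩ Hamid ∩ Finn: 09:30-14:30.
Zara ∩ Hamid ∩ Finn ∩ Keanu: 09:30-11:00, 12:00-14:30.
Zara ∩ Hamid ∩ Finn ∩ Keanu ∩ Bashir: 09:30-11:00, 12:00-14:30.
Summing the common windows: 90 + 150 = 240 minutes.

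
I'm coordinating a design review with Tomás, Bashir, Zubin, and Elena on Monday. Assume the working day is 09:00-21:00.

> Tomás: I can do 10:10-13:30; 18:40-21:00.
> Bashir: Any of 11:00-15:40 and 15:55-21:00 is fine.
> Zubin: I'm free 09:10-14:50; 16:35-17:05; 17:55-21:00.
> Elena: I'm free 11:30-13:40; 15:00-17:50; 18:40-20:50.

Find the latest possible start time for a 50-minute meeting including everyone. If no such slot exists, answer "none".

20:00

Tomás ∩ Bashir: 11:00-13:30, 18:40-21:00.
Tomás ∩ Bashir ∩ Zubin: 11:00-13:30, 18:40-21:00.
Tomás ∩ Bashir ∩ Zubin ∩ Elena: 11:30-13:30, 18:40-20:50.
So the common availability across everyone is 11:30-13:30, 18:40-20:50.
The last common window of at least 50 minutes is 18:40-20:50; a 50-minute meeting can start as late as 20:00 and still end by 20:50.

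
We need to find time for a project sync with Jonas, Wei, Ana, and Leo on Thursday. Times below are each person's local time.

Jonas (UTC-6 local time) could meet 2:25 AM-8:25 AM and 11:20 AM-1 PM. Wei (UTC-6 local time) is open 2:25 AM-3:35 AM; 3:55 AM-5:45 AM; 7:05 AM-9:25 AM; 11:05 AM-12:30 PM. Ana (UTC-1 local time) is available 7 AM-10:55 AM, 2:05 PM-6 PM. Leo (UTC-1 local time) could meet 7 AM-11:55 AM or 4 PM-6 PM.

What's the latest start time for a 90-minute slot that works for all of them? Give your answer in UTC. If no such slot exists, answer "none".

10:15

Jonas in UTC: 08:25-14:25, 17:20-19:00 (add 6h to convert from UTC-6).
Wei in UTC: 08:25-09:35, 09:55-11:45, 13:05-15:25, 17:05-18:30 (add 6h to convert from UTC-6).
Ana in UTC: 08:00-11:55, 15:05-19:00 (add 1h to convert from UTC-1).
Leo in UTC: 08:00-12:55, 17:00-19:00 (add 1h to convert from UTC-1).
Jonas ∩ Wei: 08:25-09:35, 09:55-11:45, 13:05-14:25, 17:20-18:30.
Jonas ∩ Wei ∩ Ana: 08:25-09:35, 09:55-11:45, 17:20-18:30.
Jonas ∩ Wei ∩ Ana ∩ Leo: 08:25-09:35, 09:55-11:45, 17:20-18:30.
The last common window of at least 90 minutes is 09:55-11:45; a 90-minute meeting can start as late as 10:15 and still end by 11:45.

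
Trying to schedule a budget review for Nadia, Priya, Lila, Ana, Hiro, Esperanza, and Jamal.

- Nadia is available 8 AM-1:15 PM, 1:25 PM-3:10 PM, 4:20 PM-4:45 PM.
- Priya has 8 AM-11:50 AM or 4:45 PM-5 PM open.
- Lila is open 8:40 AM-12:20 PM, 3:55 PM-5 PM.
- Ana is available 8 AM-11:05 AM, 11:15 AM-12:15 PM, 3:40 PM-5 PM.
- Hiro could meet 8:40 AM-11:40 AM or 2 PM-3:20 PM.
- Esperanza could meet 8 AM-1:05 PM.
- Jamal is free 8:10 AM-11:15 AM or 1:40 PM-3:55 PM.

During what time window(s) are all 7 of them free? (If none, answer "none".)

Nadia ∩ Priya: 08:00-11:50.
Nadia ∩ Priya ∩ Lila: 08:40-11:50.
Nadia ∩ Priya ∩ Lila ∩ Ana: 08:40-11:05, 11:15-11:50.
Nadia ∩ Priya ∩ Lila ∩ Ana ∩ Hiro: 08:40-11:05, 11:15-11:40.
Nadia ∩ Priya ∩ Lila ∩ Ana ∩ Hiro ∩ Esperanza: 08:40-11:05, 11:15-11:40.
Nadia ∩ Priya ∩ Lila ∩ Ana ∩ Hiro ∩ Esperanza ∩ Jamal: 08:40-11:05.

08:40-11:05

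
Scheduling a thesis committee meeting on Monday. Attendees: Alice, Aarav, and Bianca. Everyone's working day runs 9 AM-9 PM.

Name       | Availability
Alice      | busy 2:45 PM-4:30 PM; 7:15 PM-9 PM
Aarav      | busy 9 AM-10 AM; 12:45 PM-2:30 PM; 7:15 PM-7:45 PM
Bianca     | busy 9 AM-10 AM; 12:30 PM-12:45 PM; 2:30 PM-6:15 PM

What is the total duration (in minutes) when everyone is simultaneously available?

210

Alice free: 09:00-14:45, 16:30-19:15 (invert busy blocks within the working day).
Aarav free: 10:00-12:45, 14:30-19:15, 19:45-21:00 (invert busy blocks within the working day).
Bianca free: 10:00-12:30, 12:45-14:30, 18:15-21:00 (invert busy blocks within the working day).
Alice ∩ Aarav: 10:00-12:45, 14:30-14:45, 16:30-19:15.
Alice ∩ Aarav ∩ Bianca: 10:00-12:30, 18:15-19:15.
So the common availability across everyone is 10:00-12:30, 18:15-19:15.
Summing the common windows: 150 + 60 = 210 minutes.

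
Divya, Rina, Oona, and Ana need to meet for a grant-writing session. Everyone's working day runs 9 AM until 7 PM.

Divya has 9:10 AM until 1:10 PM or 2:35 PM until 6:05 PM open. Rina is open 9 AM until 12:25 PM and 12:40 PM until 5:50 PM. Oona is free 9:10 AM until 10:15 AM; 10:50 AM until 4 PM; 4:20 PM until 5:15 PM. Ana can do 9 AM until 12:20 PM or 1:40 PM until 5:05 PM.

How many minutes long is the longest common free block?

Divya ∩ Rina: 09:10-12:25, 12:40-13:10, 14:35-17:50.
Divya ∩ Rina ∩ Oona: 09:10-10:15, 10:50-12:25, 12:40-13:10, 14:35-16:00, 16:20-17:15.
Divya ∩ Rina ∩ Oona ∩ Ana: 09:10-10:15, 10:50-12:20, 14:35-16:00, 16:20-17:05.
The longest is 10:50-12:20 at 90 minutes.

90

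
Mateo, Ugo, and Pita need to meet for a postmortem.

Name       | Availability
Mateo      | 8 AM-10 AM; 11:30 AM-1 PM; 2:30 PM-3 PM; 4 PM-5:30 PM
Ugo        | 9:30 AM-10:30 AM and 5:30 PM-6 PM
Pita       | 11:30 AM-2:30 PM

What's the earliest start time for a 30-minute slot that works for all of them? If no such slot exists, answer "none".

Mateo ∩ Ugo: 09:30-10:00.
Mateo ∩ Ugo ∩ Pita: ∅.
There is no time when everyone is free.
No common window is at least 30 minutes long.

none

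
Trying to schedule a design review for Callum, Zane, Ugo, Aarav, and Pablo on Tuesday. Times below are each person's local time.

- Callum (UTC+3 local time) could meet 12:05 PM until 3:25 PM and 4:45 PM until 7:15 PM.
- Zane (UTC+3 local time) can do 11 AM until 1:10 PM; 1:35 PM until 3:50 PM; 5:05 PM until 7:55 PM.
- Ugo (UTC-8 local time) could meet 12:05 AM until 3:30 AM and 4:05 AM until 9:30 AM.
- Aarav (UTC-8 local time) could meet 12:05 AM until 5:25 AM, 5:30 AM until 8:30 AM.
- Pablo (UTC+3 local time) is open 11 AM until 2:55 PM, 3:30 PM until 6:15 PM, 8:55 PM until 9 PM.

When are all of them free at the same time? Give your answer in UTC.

Callum in UTC: 09:05-12:25, 13:45-16:15 (subtract 3h to convert from UTC+3).
Zane in UTC: 08:00-10:10, 10:35-12:50, 14:05-16:55 (subtract 3h to convert from UTC+3).
Ugo in UTC: 08:05-11:30, 12:05-17:30 (add 8h to convert from UTC-8).
Aarav in UTC: 08:05-13:25, 13:30-16:30 (add 8h to convert from UTC-8).
Pablo in UTC: 08:00-11:55, 12:30-15:15, 17:55-18:00 (subtract 3h to convert from UTC+3).
Callum ∩ Zane: 09:05-10:10, 10:35-12:25, 14:05-16:15.
Callum ∩ Zane ∩ Ugo: 09:05-10:10, 10:35-11:30, 12:05-12:25, 14:05-16:15.
Callum ∩ Zane ∩ Ugo ∩ Aarav: 09:05-10:10, 10:35-11:30, 12:05-12:25, 14:05-16:15.
Callum ∩ Zane ∩ Ugo ∩ Aarav ∩ Pablo: 09:05-10:10, 10:35-11:30, 14:05-15:15.
Those are the intersection windows.

09:05-10:10, 10:35-11:30, 14:05-15:15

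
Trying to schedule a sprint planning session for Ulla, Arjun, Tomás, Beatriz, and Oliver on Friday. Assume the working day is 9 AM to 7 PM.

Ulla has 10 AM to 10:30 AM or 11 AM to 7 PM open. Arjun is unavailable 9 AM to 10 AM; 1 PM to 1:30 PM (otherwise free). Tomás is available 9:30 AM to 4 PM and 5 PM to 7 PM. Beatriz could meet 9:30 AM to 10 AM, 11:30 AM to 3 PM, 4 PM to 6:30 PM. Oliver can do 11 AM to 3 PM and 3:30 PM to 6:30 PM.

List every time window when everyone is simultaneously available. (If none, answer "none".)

11:30-13:00, 13:30-15:00, 17:00-18:30

Ulla free: 10:00-10:30, 11:00-19:00.
Arjun free: 10:00-13:00, 13:30-19:00 (invert busy blocks within the working day).
Tomás free: 09:30-16:00, 17:00-19:00.
Beatriz free: 09:30-10:00, 11:30-15:00, 16:00-18:30.
Oliver free: 11:00-15:00, 15:30-18:30.
Ulla ∩ Arjun: 10:00-10:30, 11:00-13:00, 13:30-19:00.
Ulla ∩ Arjun ∩ Tomás: 10:00-10:30, 11:00-13:00, 13:30-16:00, 17:00-19:00.
Ulla ∩ Arjun ∩ Tomás ∩ Beatriz: 11:30-13:00, 13:30-15:00, 17:00-18:30.
Ulla ∩ Arjun ∩ Tomás ∩ Beatriz ∩ Oliver: 11:30-13:00, 13:30-15:00, 17:00-18:30.
So the common availability across everyone is 11:30-13:00, 13:30-15:00, 17:00-18:30.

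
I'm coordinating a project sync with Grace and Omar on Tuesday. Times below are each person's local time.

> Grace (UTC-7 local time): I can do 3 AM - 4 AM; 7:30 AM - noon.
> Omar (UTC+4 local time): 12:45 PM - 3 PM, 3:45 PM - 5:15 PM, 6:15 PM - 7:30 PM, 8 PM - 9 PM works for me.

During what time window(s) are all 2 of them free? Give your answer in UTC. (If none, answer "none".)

Grace in UTC: 10:00-11:00, 14:30-19:00 (add 7h to convert from UTC-7).
Omar in UTC: 08:45-11:00, 11:45-13:15, 14:15-15:30, 16:00-17:00 (subtract 4h to convert from UTC+4).
Grace ∩ Omar: 10:00-11:00, 14:30-15:30, 16:00-17:00.
So the common availability across everyone is 10:00-11:00, 14:30-15:30, 16:00-17:00.

10:00-11:00, 14:30-15:30, 16:00-17:00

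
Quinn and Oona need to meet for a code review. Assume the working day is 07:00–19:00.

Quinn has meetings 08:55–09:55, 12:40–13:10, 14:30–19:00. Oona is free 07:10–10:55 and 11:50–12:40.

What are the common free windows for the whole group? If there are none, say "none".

07:10-08:55, 09:55-10:55, 11:50-12:40

Quinn free: 07:00-08:55, 09:55-12:40, 13:10-14:30 (invert busy blocks within the working day).
Oona free: 07:10-10:55, 11:50-12:40.
Quinn ∩ Oona: 07:10-08:55, 09:55-10:55, 11:50-12:40.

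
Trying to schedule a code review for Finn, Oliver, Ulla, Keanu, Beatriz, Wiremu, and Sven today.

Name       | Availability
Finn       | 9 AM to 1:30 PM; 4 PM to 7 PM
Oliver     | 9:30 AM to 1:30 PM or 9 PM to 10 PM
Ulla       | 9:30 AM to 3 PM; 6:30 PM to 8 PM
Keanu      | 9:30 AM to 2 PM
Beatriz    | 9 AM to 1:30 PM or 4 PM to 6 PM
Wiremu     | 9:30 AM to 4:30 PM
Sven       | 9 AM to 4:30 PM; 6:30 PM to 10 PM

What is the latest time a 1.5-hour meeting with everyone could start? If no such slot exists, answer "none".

12:00

Finn ∩ Oliver: 09:30-13:30.
Finn ∩ Oliver ∩ Ulla: 09:30-13:30.
Finn ∩ Oliver ∩ Ulla ∩ Keanu: 09:30-13:30.
Finn ∩ Oliver ∩ Ulla ∩ Keanu ∩ Beatriz: 09:30-13:30.
Finn ∩ Oliver ∩ Ulla ∩ Keanu ∩ Beatriz ∩ Wiremu: 09:30-13:30.
Finn ∩ Oliver ∩ Ulla ∩ Keanu ∩ Beatriz ∩ Wiremu ∩ Sven: 09:30-13:30.
The last common window of at least 90 minutes is 09:30-13:30; a 90-minute meeting can start as late as 12:00 and still end by 13:30.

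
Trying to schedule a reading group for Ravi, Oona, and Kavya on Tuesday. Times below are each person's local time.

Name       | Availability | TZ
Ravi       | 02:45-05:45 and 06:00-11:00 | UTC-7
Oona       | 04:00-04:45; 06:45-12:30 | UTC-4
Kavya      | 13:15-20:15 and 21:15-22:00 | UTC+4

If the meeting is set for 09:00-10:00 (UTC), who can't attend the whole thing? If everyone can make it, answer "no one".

Kavya, Oona, Ravi

Ravi in UTC: 09:45-12:45, 13:00-18:00 (add 7h to convert from UTC-7).
Oona in UTC: 08:00-08:45, 10:45-16:30 (add 4h to convert from UTC-4).
Kavya in UTC: 09:15-16:15, 17:15-18:00 (subtract 4h to convert from UTC+4).
Ravi: not fully free for 09:00-10:00. Oona: not fully free for 09:00-10:00. Kavya: not fully free for 09:00-10:00.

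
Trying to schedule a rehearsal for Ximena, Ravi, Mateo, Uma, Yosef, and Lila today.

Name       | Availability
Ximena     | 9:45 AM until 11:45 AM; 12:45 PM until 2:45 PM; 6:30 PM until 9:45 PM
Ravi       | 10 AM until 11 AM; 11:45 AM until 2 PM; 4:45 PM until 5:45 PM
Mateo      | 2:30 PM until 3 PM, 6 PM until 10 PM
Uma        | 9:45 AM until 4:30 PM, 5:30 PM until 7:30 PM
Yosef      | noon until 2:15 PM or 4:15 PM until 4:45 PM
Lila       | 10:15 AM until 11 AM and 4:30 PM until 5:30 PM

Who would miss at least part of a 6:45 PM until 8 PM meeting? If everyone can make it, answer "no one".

Lila, Ravi, Uma, Yosef

Ximena: free for 18:45-20:00. Ravi: not fully free for 18:45-20:00. Mateo: free for 18:45-20:00. Uma: not fully free for 18:45-20:00. Yosef: not fully free for 18:45-20:00. Lila: not fully free for 18:45-20:00.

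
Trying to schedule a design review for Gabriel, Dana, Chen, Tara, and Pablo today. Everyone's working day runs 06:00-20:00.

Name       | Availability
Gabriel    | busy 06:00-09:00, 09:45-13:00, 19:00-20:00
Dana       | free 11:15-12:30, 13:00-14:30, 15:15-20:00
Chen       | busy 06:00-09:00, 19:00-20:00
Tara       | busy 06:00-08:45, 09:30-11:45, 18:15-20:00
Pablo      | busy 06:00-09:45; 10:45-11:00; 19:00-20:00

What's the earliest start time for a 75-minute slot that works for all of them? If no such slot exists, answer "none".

Gabriel free: 09:00-09:45, 13:00-19:00 (invert busy blocks within the working day).
Dana free: 11:15-12:30, 13:00-14:30, 15:15-20:00.
Chen free: 09:00-19:00 (invert busy blocks within the working day).
Tara free: 08:45-09:30, 11:45-18:15 (invert busy blocks within the working day).
Pablo free: 09:45-10:45, 11:00-19:00 (invert busy blocks within the working day).
Gabriel ∩ Dana: 13:00-14:30, 15:15-19:00.
Gabriel ∩ Dana ∩ Chen: 13:00-14:30, 15:15-19:00.
Gabriel ∩ Dana ∩ Chen ∩ Tara: 13:00-14:30, 15:15-18:15.
Gabriel ∩ Dana ∩ Chen ∩ Tara ∩ Pablo: 13:00-14:30, 15:15-18:15.
So the common availability across everyone is 13:00-14:30, 15:15-18:15.
The first common window of at least 75 minutes is 13:00-14:30, so the earliest start is 13:00.

13:00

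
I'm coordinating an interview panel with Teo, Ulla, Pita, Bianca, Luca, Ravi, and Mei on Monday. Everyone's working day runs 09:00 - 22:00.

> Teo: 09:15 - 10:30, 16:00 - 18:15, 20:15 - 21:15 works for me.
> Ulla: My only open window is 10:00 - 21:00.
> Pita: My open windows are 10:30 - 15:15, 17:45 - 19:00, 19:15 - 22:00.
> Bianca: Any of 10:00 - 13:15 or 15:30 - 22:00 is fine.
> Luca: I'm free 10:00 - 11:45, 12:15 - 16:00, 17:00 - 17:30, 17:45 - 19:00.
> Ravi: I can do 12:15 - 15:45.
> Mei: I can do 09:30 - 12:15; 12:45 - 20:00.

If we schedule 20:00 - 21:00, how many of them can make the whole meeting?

Ulla, Pita, and Bianca can make the full 20:00-21:00 slot — that's 3.

3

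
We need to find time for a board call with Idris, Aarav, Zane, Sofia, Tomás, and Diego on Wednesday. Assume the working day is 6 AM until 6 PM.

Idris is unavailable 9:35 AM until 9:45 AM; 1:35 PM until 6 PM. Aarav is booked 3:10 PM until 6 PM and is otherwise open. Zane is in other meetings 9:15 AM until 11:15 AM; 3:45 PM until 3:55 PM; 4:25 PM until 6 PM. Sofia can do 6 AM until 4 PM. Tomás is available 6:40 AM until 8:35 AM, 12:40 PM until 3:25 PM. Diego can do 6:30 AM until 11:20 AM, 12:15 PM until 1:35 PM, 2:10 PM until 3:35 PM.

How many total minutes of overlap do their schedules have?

170

Idris free: 06:00-09:35, 09:45-13:35 (invert busy blocks within the working day).
Aarav free: 06:00-15:10 (invert busy blocks within the working day).
Zane free: 06:00-09:15, 11:15-15:45, 15:55-16:25 (invert busy blocks within the working day).
Sofia free: 06:00-16:00.
Tomás free: 06:40-08:35, 12:40-15:25.
Diego free: 06:30-11:20, 12:15-13:35, 14:10-15:35.
Idris ∩ Aarav: 06:00-09:35, 09:45-13:35.
Idris ∩ Aarav ∩ Zane: 06:00-09:15, 11:15-13:35.
Idris ∩ Aarav ∩ Zane ∩ Sofia: 06:00-09:15, 11:15-13:35.
Idris ∩ Aarav ∩ Zane ∩ Sofia ∩ Tomás: 06:40-08:35, 12:40-13:35.
Idris ∩ Aarav ∩ Zane ∩ Sofia ∩ Tomás ∩ Diego: 06:40-08:35, 12:40-13:35.
Those are the intersection windows.
Summing the common windows: 115 + 55 = 170 minutes.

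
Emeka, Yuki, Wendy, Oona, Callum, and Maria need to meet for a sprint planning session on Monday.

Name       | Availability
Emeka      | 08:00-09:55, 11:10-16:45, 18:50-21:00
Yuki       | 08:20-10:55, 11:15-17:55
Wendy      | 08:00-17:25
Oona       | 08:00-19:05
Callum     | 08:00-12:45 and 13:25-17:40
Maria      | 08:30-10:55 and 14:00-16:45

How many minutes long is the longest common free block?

165

Emeka ∩ Yuki: 08:20-09:55, 11:15-16:45.
Emeka ∩ Yuki ∩ Wendy: 08:20-09:55, 11:15-16:45.
Emeka ∩ Yuki ∩ Wendy ∩ Oona: 08:20-09:55, 11:15-16:45.
Emeka ∩ Yuki ∩ Wendy ∩ Oona ∩ Callum: 08:20-09:55, 11:15-12:45, 13:25-16:45.
Emeka ∩ Yuki ∩ Wendy ∩ Oona ∩ Callum ∩ Maria: 08:30-09:55, 14:00-16:45.
The longest is 14:00-16:45 at 165 minutes.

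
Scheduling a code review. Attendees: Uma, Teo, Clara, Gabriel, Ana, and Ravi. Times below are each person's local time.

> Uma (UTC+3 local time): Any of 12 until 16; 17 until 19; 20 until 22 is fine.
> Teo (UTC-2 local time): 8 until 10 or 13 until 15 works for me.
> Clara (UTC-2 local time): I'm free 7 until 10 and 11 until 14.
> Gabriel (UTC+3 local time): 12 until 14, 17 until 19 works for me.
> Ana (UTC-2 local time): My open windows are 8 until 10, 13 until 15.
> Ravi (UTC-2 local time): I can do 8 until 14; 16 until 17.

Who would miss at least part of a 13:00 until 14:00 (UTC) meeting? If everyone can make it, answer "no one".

Uma in UTC: 09:00-13:00, 14:00-16:00, 17:00-19:00 (subtract 3h to convert from UTC+3).
Teo in UTC: 10:00-12:00, 15:00-17:00 (add 2h to convert from UTC-2).
Clara in UTC: 09:00-12:00, 13:00-16:00 (add 2h to convert from UTC-2).
Gabriel in UTC: 09:00-11:00, 14:00-16:00 (subtract 3h to convert from UTC+3).
Ana in UTC: 10:00-12:00, 15:00-17:00 (add 2h to convert from UTC-2).
Ravi in UTC: 10:00-16:00, 18:00-19:00 (add 2h to convert from UTC-2).
Uma: not fully free for 13:00-14:00. Teo: not fully free for 13:00-14:00. Clara: free for 13:00-14:00. Gabriel: not fully free for 13:00-14:00. Ana: not fully free for 13:00-14:00. Ravi: free for 13:00-14:00.

Ana, Gabriel, Teo, Uma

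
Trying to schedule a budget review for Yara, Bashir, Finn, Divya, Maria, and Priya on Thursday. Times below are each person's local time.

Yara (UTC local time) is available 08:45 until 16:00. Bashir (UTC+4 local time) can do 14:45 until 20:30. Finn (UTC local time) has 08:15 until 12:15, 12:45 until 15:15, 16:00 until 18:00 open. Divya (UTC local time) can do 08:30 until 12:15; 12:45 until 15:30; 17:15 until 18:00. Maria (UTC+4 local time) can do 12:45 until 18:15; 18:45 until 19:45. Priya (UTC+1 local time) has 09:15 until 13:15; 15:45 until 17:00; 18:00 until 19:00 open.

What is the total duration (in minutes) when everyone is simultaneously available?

Yara in UTC: 08:45-16:00.
Bashir in UTC: 10:45-16:30 (subtract 4h to convert from UTC+4).
Finn in UTC: 08:15-12:15, 12:45-15:15, 16:00-18:00.
Divya in UTC: 08:30-12:15, 12:45-15:30, 17:15-18:00.
Maria in UTC: 08:45-14:15, 14:45-15:45 (subtract 4h to convert from UTC+4).
Priya in UTC: 08:15-12:15, 14:45-16:00, 17:00-18:00 (subtract 1h to convert from UTC+1).
Yara ∩ Bashir: 10:45-16:00.
Yara ∩ Bashir ∩ Finn: 10:45-12:15, 12:45-15:15.
Yara ∩ Bashir ∩ Finn ∩ Divya: 10:45-12:15, 12:45-15:15.
Yara ∩ Bashir ∩ Finn ∩ Divya ∩ Maria: 10:45-12:15, 12:45-14:15, 14:45-15:15.
Yara ∩ Bashir ∩ Finn ∩ Divya ∩ Maria ∩ Priya: 10:45-12:15, 14:45-15:15.
Those are the intersection windows.
Summing the common windows: 90 + 30 = 120 minutes.

120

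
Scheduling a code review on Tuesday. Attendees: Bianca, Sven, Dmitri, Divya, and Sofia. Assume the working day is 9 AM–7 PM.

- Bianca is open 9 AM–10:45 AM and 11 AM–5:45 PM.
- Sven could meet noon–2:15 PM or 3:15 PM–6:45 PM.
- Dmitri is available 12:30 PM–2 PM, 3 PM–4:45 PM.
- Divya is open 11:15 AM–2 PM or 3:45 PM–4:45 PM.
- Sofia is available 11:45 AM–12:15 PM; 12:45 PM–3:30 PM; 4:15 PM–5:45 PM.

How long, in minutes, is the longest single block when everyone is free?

Bianca ∩ Sven: 12:00-14:15, 15:15-17:45.
Bianca ∩ Sven ∩ Dmitri: 12:30-14:00, 15:15-16:45.
Bianca ∩ Sven ∩ Dmitri ∩ Divya: 12:30-14:00, 15:45-16:45.
Bianca ∩ Sven ∩ Dmitri ∩ Divya ∩ Sofia: 12:45-14:00, 16:15-16:45.
The longest is 12:45-14:00 at 75 minutes.

75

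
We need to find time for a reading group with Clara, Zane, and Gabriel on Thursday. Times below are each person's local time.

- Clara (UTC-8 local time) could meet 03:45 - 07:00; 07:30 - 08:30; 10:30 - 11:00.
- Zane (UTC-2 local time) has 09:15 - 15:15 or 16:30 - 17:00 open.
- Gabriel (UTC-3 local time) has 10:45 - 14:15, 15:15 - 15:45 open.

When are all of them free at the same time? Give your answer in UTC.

13:45-15:00, 15:30-16:30, 18:30-18:45

Clara in UTC: 11:45-15:00, 15:30-16:30, 18:30-19:00 (add 8h to convert from UTC-8).
Zane in UTC: 11:15-17:15, 18:30-19:00 (add 2h to convert from UTC-2).
Gabriel in UTC: 13:45-17:15, 18:15-18:45 (add 3h to convert from UTC-3).
Clara ∩ Zane: 11:45-15:00, 15:30-16:30, 18:30-19:00.
Clara ∩ Zane ∩ Gabriel: 13:45-15:00, 15:30-16:30, 18:30-18:45.
So the common availability across everyone is 13:45-15:00, 15:30-16:30, 18:30-18:45.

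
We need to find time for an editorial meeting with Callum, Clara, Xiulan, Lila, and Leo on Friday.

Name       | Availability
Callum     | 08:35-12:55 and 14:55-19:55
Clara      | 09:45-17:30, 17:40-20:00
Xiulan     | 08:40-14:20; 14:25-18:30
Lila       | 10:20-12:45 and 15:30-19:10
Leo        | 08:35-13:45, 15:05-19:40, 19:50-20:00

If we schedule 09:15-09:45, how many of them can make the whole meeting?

Callum, Xiulan, and Leo can make the full 09:15-09:45 slot — that's 3.

3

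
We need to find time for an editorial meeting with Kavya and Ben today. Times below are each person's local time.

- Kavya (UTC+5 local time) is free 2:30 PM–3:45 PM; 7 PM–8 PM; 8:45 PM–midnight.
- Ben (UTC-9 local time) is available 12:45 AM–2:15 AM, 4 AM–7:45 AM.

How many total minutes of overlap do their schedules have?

180

Kavya in UTC: 09:30-10:45, 14:00-15:00, 15:45-19:00 (subtract 5h to convert from UTC+5).
Ben in UTC: 09:45-11:15, 13:00-16:45 (add 9h to convert from UTC-9).
Kavya ∩ Ben: 09:45-10:45, 14:00-15:00, 15:45-16:45.
Summing the common windows: 60 + 60 + 60 = 180 minutes.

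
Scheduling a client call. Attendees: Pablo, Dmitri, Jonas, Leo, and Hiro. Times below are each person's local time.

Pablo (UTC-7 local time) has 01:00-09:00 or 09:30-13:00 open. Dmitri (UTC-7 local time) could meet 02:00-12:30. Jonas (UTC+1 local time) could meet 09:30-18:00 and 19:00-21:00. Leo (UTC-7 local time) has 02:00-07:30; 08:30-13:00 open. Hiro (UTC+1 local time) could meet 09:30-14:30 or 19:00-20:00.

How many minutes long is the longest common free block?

270

Pablo in UTC: 08:00-16:00, 16:30-20:00 (add 7h to convert from UTC-7).
Dmitri in UTC: 09:00-19:30 (add 7h to convert from UTC-7).
Jonas in UTC: 08:30-17:00, 18:00-20:00 (subtract 1h to convert from UTC+1).
Leo in UTC: 09:00-14:30, 15:30-20:00 (add 7h to convert from UTC-7).
Hiro in UTC: 08:30-13:30, 18:00-19:00 (subtract 1h to convert from UTC+1).
Pablo ∩ Dmitri: 09:00-16:00, 16:30-19:30.
Pablo ∩ Dmitri ∩ Jonas: 09:00-16:00, 16:30-17:00, 18:00-19:30.
Pablo ∩ Dmitri ∩ Jonas ∩ Leo: 09:00-14:30, 15:30-16:00, 16:30-17:00, 18:00-19:30.
Pablo ∩ Dmitri ∩ Jonas ∩ Leo ∩ Hiro: 09:00-13:30, 18:00-19:00.
So the common availability across everyone is 09:00-13:30, 18:00-19:00.
The longest is 09:00-13:30 at 270 minutes.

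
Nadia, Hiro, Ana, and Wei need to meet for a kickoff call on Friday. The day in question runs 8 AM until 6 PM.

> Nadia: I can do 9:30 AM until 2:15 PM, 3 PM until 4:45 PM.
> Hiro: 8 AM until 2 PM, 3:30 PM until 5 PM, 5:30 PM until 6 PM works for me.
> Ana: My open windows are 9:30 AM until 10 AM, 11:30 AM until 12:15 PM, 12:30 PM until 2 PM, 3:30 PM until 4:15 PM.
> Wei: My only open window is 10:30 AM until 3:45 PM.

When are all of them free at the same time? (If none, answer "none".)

Nadia ∩ Hiro: 09:30-14:00, 15:30-16:45.
Nadia ∩ Hiro ∩ Ana: 09:30-10:00, 11:30-12:15, 12:30-14:00, 15:30-16:15.
Nadia ∩ Hiro ∩ Ana ∩ Wei: 11:30-12:15, 12:30-14:00, 15:30-15:45.

11:30-12:15, 12:30-14:00, 15:30-15:45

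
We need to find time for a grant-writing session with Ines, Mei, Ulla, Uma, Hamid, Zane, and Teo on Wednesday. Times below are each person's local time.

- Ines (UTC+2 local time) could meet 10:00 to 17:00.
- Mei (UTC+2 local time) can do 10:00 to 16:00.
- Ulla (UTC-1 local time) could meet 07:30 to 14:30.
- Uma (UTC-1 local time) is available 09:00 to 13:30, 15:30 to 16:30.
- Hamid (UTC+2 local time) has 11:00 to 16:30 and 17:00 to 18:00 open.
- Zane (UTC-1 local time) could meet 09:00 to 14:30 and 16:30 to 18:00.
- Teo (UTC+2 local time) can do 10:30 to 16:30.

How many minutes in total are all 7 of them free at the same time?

Ines in UTC: 08:00-15:00 (subtract 2h to convert from UTC+2).
Mei in UTC: 08:00-14:00 (subtract 2h to convert from UTC+2).
Ulla in UTC: 08:30-15:30 (add 1h to convert from UTC-1).
Uma in UTC: 10:00-14:30, 16:30-17:30 (add 1h to convert from UTC-1).
Hamid in UTC: 09:00-14:30, 15:00-16:00 (subtract 2h to convert from UTC+2).
Zane in UTC: 10:00-15:30, 17:30-19:00 (add 1h to convert from UTC-1).
Teo in UTC: 08:30-14:30 (subtract 2h to convert from UTC+2).
Ines ∩ Mei: 08:00-14:00.
Ines ∩ Mei ∩ Ulla: 08:30-14:00.
Ines ∩ Mei ∩ Ulla ∩ Uma: 10:00-14:00.
Ines ∩ Mei ∩ Ulla ∩ Uma ∩ Hamid: 10:00-14:00.
Ines ∩ Mei ∩ Ulla ∩ Uma ∩ Hamid ∩ Zane: 10:00-14:00.
Ines ∩ Mei ∩ Ulla ∩ Uma ∩ Hamid ∩ Zane ∩ Teo: 10:00-14:00.
That's a single block of 240 minutes.

240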